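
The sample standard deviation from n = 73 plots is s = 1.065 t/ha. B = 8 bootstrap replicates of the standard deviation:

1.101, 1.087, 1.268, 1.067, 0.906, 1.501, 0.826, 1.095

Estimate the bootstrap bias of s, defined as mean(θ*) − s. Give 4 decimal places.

mean(θ*) = (1.101 + 1.087 + 1.268 + 1.067 + 0.906 + 1.501 + 0.826 + 1.095) / 8 = 1.10637
bias = 1.10637 − 1.065

bias = +0.0414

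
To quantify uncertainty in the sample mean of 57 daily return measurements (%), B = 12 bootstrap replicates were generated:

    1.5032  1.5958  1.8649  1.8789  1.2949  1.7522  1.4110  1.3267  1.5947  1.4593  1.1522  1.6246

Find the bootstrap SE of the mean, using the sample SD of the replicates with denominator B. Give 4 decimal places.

SE* = 0.2159

Bootstrap SE is the standard deviation of the 12 replicate means.
Mean of replicates: (1.5032 + 1.5958 + 1.8649 + 1.8789 + 1.2949 + 1.7522 + 1.4110 + 1.3267 + 1.5947 + 1.4593 + 1.1522 + 1.6246) / 12 = 18.458400 / 12 = 1.538200
Sum of squared deviations: (−0.035000)² + (+0.057600)² + (+0.326700)² + (+0.340700)² + (−0.243300)² + (+0.214000)² + (−0.127200)² + (−0.211500)² + (+0.056500)² + (−0.078900)² + (−0.386000)² + (+0.086400)² = 0.559134
Variance = 0.559134 / 12 = 0.046594
SE* = √0.046594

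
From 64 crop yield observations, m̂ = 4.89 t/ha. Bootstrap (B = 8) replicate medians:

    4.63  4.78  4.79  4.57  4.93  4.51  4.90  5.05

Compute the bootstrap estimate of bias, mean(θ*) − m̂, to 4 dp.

bias = −0.1200

mean(θ*) = (4.63 + 4.78 + 4.79 + 4.57 + 4.93 + 4.51 + 4.90 + 5.05) / 8 = 4.77000
bias = 4.77000 − 4.89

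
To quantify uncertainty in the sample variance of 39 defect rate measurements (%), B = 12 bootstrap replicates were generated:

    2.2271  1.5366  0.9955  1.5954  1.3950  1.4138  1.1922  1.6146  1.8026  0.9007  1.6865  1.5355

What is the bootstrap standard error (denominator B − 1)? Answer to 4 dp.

SE* = 0.3575

Bootstrap SE is the standard deviation of the 12 replicate variances.
Mean of replicates: (2.2271 + 1.5366 + 0.9955 + 1.5954 + 1.3950 + 1.4138 + 1.1922 + 1.6146 + 1.8026 + 0.9007 + 1.6865 + 1.5355) / 12 = 17.89550 / 12 = 1.49129
Sum of squared deviations: (+0.73581)² + (+0.04531)² + (−0.49579)² + (+0.10411)² + (−0.09629)² + (−0.07749)² + (−0.29909)² + (+0.12331)² + (+0.31131)² + (−0.59059)² + (+0.19521)² + (+0.04421)² = 1.40582
Variance = 1.40582 / 11 = 0.12780
SE* = √0.12780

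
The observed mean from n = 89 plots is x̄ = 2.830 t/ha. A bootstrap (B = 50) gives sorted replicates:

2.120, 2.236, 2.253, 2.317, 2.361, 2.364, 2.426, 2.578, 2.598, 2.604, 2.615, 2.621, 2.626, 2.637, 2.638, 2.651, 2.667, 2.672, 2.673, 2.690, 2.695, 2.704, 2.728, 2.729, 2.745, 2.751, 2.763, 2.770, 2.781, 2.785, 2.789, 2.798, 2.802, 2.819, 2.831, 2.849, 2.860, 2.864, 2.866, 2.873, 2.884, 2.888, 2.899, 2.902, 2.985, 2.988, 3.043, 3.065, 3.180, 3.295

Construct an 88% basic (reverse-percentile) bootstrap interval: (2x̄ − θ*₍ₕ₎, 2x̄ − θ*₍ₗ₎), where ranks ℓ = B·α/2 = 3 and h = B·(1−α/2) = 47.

Percentile endpoints at ranks 3 and 47: θ*₍3₎ = 2.253, θ*₍47₎ = 3.043.
Basic interval reflects these around x̄:
  lower = 2 × 2.830 − 3.043 = 2.617
  upper = 2 × 2.830 − 2.253 = 3.407

(2.617, 3.407)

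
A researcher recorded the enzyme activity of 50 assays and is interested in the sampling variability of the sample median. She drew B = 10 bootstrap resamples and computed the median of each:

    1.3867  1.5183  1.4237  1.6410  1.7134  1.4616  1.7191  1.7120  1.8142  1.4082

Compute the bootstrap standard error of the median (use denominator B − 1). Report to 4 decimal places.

Bootstrap SE is the standard deviation of the 10 replicate medians.
Mean of replicates: (1.3867 + 1.5183 + 1.4237 + 1.6410 + 1.7134 + 1.4616 + 1.7191 + 1.7120 + 1.8142 + 1.4082) / 10 = 15.79820 / 10 = 1.57982
Sum of squared deviations: (−0.19312)² + (−0.06152)² + (−0.15612)² + (+0.06118)² + (+0.13358)² + (−0.11822)² + (+0.13928)² + (+0.13218)² + (+0.23438)² + (−0.17162)² = 0.22227
Variance = 0.22227 / 9 = 0.02470
SE* = √0.02470

SE* = 0.1572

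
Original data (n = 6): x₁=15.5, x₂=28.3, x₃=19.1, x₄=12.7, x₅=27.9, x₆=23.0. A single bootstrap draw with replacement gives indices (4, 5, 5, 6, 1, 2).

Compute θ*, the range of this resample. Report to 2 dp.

θ* = 15.60

Resample values: 12.7, 27.9, 27.9, 23.0, 15.5, 28.3.
Range = 28.3 − 12.7 = 15.60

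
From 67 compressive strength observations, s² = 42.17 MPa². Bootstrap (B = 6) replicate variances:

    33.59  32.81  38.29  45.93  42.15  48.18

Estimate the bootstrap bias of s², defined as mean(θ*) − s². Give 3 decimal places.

bias = −2.012

mean(θ*) = (33.59 + 32.81 + 38.29 + 45.93 + 42.15 + 48.18) / 6 = 40.1583
bias = 40.1583 − 42.17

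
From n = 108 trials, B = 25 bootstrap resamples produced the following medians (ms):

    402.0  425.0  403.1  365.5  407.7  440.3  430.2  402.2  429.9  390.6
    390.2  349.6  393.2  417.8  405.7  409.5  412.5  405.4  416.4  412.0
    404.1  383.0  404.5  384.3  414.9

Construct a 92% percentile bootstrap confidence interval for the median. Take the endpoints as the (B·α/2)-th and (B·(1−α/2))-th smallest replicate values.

(349.6, 430.2)

Sorted replicates: 349.6, 365.5, 383.0, 384.3, 390.2, 390.6, 393.2, 402.0, 402.2, 403.1, 404.1, 404.5, 405.4, 405.7, 407.7, 409.5, 412.0, 412.5, 414.9, 416.4, 417.8, 425.0, 429.9, 430.2, 440.3
α = 0.08; lower rank = 25 × 0.040 = 1; upper rank = 25 × 0.960 = 24.
The 1st smallest replicate is 349.6; the 24th is 430.2.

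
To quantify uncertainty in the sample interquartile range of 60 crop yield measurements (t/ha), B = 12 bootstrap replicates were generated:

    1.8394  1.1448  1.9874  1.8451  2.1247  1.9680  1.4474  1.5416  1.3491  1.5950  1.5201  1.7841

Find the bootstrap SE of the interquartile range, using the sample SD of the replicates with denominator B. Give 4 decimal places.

SE* = 0.2800

Bootstrap SE is the standard deviation of the 12 replicate interquartile ranges.
Mean of replicates: (1.8394 + 1.1448 + 1.9874 + 1.8451 + 2.1247 + 1.9680 + 1.4474 + 1.5416 + 1.3491 + 1.5950 + 1.5201 + 1.7841) / 12 = 20.14670 / 12 = 1.67889
Sum of squared deviations: (+0.16051)² + (−0.53409)² + (+0.30851)² + (+0.16621)² + (+0.44581)² + (+0.28911)² + (−0.23149)² + (−0.13729)² + (−0.32979)² + (−0.08389)² + (−0.15879)² + (+0.10521)² = 0.94067
Variance = 0.94067 / 12 = 0.07839
SE* = √0.07839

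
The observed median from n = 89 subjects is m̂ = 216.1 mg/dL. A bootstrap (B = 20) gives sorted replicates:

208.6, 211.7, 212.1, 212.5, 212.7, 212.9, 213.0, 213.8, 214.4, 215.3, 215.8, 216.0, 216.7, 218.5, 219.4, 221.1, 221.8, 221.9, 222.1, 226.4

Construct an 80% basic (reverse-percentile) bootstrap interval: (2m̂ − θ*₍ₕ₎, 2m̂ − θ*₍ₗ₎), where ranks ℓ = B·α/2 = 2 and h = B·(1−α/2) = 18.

(210.3, 220.5)

Percentile endpoints at ranks 2 and 18: θ*₍2₎ = 211.7, θ*₍18₎ = 221.9.
Basic interval reflects these around m̂:
  lower = 2 × 216.1 − 221.9 = 210.3
  upper = 2 × 216.1 − 211.7 = 220.5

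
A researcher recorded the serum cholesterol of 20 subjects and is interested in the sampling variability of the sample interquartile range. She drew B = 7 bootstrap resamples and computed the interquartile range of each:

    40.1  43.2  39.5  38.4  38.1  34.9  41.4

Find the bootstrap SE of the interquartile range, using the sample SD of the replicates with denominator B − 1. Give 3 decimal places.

Bootstrap SE is the standard deviation of the 7 replicate interquartile ranges.
Mean of replicates: (40.1 + 43.2 + 39.5 + 38.4 + 38.1 + 34.9 + 41.4) / 7 = 275.6000 / 7 = 39.3714
Sum of squared deviations: (+0.7286)² + (+3.8286)² + (+0.1286)² + (−0.9714)² + (−1.2714)² + (−4.4714)² + (+2.0286)² = 41.8743
Variance = 41.8743 / 6 = 6.9790
SE* = √6.9790

SE* = 2.642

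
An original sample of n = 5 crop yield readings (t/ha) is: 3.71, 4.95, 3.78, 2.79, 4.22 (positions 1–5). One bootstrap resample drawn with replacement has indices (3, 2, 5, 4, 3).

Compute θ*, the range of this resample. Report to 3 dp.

θ* = 2.160

Resample values: 3.78, 4.95, 4.22, 2.79, 3.78.
Range = 4.95 − 2.79 = 2.160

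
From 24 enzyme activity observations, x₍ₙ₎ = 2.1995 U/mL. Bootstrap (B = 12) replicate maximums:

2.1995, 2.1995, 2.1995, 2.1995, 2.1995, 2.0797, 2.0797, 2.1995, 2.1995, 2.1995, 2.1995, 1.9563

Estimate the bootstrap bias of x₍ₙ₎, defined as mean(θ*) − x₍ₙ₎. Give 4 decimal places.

bias = −0.0402

mean(θ*) = (2.1995 + 2.1995 + 2.1995 + 2.1995 + 2.1995 + 2.0797 + 2.0797 + 2.1995 + 2.1995 + 2.1995 + 2.1995 + 1.9563) / 12 = 2.15927
bias = 2.15927 − 2.1995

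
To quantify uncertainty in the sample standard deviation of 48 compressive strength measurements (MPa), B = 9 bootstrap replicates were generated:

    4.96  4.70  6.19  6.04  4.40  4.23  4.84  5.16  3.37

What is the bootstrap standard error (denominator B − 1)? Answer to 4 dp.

SE* = 0.8742

Bootstrap SE is the standard deviation of the 9 replicate standard deviations.
Mean of replicates: (4.96 + 4.70 + 6.19 + 6.04 + 4.40 + 4.23 + 4.84 + 5.16 + 3.37) / 9 = 43.89000 / 9 = 4.87667
Sum of squared deviations: (+0.08333)² + (−0.17667)² + (+1.31333)² + (+1.16333)² + (−0.47667)² + (−0.64667)² + (−0.03667)² + (+0.28333)² + (−1.50667)² = 6.11340
Variance = 6.11340 / 8 = 0.76417
SE* = √0.76417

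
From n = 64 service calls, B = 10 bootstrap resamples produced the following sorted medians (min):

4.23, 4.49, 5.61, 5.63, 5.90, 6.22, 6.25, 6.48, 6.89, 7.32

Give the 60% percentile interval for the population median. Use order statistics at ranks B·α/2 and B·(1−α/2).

(4.49, 6.48)

α = 0.40; lower rank = 10 × 0.200 = 2; upper rank = 10 × 0.800 = 8.
The 2nd smallest replicate is 4.49; the 8th is 6.48.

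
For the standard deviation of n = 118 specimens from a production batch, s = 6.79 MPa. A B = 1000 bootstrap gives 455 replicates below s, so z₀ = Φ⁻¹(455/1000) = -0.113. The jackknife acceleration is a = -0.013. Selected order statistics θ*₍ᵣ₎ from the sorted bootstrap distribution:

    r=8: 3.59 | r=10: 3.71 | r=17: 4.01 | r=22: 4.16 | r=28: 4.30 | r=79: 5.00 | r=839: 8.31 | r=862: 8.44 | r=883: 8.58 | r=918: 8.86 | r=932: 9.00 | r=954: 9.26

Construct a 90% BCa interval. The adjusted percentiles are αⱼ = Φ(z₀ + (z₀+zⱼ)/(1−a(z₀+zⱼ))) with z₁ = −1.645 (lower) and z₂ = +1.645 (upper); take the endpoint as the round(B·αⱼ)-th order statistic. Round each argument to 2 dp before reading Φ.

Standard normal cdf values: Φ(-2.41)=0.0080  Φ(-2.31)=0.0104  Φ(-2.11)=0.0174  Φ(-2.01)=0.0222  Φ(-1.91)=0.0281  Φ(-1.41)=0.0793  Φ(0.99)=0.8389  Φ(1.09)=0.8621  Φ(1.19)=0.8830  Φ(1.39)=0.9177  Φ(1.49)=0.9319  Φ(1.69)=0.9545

(4.30, 8.86)

Lower: z₀ + z₁ = -0.113 + (-1.645) = -1.758; 1 − a(z₀+z₁) = 1 − (-0.013)(-1.758) = 0.9771; argument = -0.113 + (-1.758)/0.9771 = -1.9121 → -1.91.
α₁ = Φ(-1.91) = 0.0281; rank = round(1000 × 0.0281) = 28; θ*₍28₎ = 4.30.
Upper: z₀ + z₂ = 1.532; 1 − a(z₀+z₂) = 1.0199; argument = 1.3891 → 1.39; α₂ = 0.9177; rank = 918; θ*₍918₎ = 8.86.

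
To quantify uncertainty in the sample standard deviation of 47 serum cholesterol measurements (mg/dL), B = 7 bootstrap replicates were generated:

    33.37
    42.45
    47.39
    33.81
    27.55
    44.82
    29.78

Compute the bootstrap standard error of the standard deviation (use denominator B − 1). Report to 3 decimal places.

SE* = 7.784

Bootstrap SE is the standard deviation of the 7 replicate standard deviations.
Mean of replicates: (33.37 + 42.45 + 47.39 + 33.81 + 27.55 + 44.82 + 29.78) / 7 = 259.1700 / 7 = 37.0243
Sum of squared deviations: (−3.6543)² + (+5.4257)² + (+10.3657)² + (−3.2143)² + (−9.4743)² + (+7.7957)² + (−7.2443)² = 363.5868
Variance = 363.5868 / 6 = 60.5978
SE* = √60.5978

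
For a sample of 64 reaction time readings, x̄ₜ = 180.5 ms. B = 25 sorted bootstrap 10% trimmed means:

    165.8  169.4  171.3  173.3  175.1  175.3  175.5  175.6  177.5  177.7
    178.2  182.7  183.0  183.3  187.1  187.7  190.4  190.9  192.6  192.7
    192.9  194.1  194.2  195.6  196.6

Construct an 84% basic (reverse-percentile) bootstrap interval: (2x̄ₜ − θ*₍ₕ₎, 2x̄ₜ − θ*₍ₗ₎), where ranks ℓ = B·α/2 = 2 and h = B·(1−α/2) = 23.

(166.8, 191.6)

Percentile endpoints at ranks 2 and 23: θ*₍2₎ = 169.4, θ*₍23₎ = 194.2.
Basic interval reflects these around x̄ₜ:
  lower = 2 × 180.5 − 194.2 = 166.8
  upper = 2 × 180.5 − 169.4 = 191.6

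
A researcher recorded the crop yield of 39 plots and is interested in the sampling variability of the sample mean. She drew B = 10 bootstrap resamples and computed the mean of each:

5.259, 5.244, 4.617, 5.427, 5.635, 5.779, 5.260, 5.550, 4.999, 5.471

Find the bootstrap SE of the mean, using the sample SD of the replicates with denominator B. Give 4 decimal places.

Bootstrap SE is the standard deviation of the 10 replicate means.
Mean of replicates: (5.259 + 5.244 + 4.617 + 5.427 + 5.635 + 5.779 + 5.260 + 5.550 + 4.999 + 5.471) / 10 = 53.24100 / 10 = 5.32410
Sum of squared deviations: (−0.06510)² + (−0.08010)² + (−0.70710)² + (+0.10290)² + (+0.31090)² + (+0.45490)² + (−0.06410)² + (+0.22590)² + (−0.32510)² + (+0.14690)² = 1.00723
Variance = 1.00723 / 10 = 0.10072
SE* = √0.10072

SE* = 0.3174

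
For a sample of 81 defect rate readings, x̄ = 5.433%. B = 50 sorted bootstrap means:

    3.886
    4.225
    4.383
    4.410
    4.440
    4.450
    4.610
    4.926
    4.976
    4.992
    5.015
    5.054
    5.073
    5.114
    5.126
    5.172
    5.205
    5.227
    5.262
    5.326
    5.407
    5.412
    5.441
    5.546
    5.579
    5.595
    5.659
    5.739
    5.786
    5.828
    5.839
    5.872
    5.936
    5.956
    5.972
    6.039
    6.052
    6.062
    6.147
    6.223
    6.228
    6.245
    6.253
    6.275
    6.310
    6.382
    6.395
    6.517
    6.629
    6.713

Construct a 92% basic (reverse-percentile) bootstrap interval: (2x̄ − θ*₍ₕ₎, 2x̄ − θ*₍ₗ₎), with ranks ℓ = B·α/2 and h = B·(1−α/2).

Percentile endpoints at ranks 2 and 48: θ*₍2₎ = 4.225, θ*₍48₎ = 6.517.
Basic interval reflects these around x̄:
  lower = 2 × 5.433 − 6.517 = 4.349
  upper = 2 × 5.433 − 4.225 = 6.641

(4.349, 6.641)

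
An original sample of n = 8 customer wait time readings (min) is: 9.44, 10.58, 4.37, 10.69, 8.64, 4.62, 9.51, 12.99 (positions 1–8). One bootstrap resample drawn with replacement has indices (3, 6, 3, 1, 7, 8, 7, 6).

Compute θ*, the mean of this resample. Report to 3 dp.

Resample values: 4.37, 4.62, 4.37, 9.44, 9.51, 12.99, 9.51, 4.62.
Mean = (4.37 + 4.62 + 4.37 + 9.44 + 9.51 + 12.99 + 9.51 + 4.62) / 8 = 59.430 / 8 = 7.429

θ* = 7.429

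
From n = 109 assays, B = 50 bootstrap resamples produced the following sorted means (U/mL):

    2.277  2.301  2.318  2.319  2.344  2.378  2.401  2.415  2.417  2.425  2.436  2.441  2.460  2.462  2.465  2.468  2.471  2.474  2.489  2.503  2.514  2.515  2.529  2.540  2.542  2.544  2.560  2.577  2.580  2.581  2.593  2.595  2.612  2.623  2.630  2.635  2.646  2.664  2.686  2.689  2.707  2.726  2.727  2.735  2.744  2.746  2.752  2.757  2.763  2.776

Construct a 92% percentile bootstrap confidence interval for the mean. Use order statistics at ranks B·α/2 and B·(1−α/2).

α = 0.08; lower rank = 50 × 0.040 = 2; upper rank = 50 × 0.960 = 48.
The 2nd smallest replicate is 2.301; the 48th is 2.757.

(2.301, 2.757)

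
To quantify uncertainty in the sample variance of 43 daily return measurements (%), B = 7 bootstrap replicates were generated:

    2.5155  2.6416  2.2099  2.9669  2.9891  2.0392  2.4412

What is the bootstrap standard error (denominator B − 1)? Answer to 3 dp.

Bootstrap SE is the standard deviation of the 7 replicate variances.
Mean of replicates: (2.5155 + 2.6416 + 2.2099 + 2.9669 + 2.9891 + 2.0392 + 2.4412) / 7 = 17.80340 / 7 = 2.54334
Sum of squared deviations: (−0.02784)² + (+0.09826)² + (−0.33344)² + (+0.42356)² + (+0.44576)² + (−0.50414)² + (−0.10214)² = 0.76431
Variance = 0.76431 / 6 = 0.12738
SE* = √0.12738

SE* = 0.357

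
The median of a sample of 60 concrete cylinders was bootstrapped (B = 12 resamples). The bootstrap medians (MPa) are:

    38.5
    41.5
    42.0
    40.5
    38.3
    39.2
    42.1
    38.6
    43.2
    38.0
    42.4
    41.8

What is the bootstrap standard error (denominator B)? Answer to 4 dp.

Bootstrap SE is the standard deviation of the 12 replicate medians.
Mean of replicates: (38.5 + 41.5 + 42.0 + 40.5 + 38.3 + 39.2 + 42.1 + 38.6 + 43.2 + 38.0 + 42.4 + 41.8) / 12 = 486.10000 / 12 = 40.50833
Sum of squared deviations: (−2.00833)² + (+0.99167)² + (+1.49167)² + (−0.00833)² + (−2.20833)² + (−1.30833)² + (+1.59167)² + (−1.90833)² + (+2.69167)² + (−2.50833)² + (+1.89167)² + (+1.29167)² = 38.78917
Variance = 38.78917 / 12 = 3.23243
SE* = √3.23243

SE* = 1.7979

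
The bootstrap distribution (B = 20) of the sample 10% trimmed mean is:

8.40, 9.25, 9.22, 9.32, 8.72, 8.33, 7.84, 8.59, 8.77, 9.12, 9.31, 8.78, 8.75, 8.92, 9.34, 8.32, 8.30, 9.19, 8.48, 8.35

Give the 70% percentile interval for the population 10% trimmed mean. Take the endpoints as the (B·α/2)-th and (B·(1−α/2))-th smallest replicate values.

(8.32, 9.25)

Sorted replicates: 7.84, 8.30, 8.32, 8.33, 8.35, 8.40, 8.48, 8.59, 8.72, 8.75, 8.77, 8.78, 8.92, 9.12, 9.19, 9.22, 9.25, 9.31, 9.32, 9.34
α = 0.30; lower rank = 20 × 0.150 = 3; upper rank = 20 × 0.850 = 17.
The 3rd smallest replicate is 8.32; the 17th is 9.25.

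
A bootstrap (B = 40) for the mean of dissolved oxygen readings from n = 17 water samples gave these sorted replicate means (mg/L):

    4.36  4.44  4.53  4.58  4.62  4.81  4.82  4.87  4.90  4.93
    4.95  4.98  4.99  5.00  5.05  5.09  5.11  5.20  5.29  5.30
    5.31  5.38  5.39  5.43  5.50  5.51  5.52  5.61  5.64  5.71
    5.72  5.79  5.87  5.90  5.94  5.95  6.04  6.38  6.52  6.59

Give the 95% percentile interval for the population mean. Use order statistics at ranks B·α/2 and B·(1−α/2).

α = 0.05; lower rank = 40 × 0.025 = 1; upper rank = 40 × 0.975 = 39.
The 1st smallest replicate is 4.36; the 39th is 6.52.

(4.36, 6.52)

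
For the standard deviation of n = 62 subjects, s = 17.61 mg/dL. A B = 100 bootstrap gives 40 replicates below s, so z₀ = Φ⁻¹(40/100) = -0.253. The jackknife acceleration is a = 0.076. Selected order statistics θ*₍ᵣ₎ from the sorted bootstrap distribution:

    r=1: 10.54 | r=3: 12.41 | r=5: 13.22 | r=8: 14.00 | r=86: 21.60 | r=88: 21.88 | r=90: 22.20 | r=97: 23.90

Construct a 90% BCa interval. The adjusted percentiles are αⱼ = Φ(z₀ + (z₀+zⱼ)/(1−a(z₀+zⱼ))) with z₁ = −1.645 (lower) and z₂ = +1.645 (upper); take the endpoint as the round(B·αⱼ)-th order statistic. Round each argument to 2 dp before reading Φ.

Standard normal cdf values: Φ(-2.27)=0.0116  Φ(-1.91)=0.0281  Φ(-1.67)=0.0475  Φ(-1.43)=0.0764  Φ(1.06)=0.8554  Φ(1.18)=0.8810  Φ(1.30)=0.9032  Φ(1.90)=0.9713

Lower: z₀ + z₁ = -0.253 + (-1.645) = -1.898; 1 − a(z₀+z₁) = 1 − (0.076)(-1.898) = 1.1442; argument = -0.253 + (-1.898)/1.1442 = -1.9117 → -1.91.
α₁ = Φ(-1.91) = 0.0281; rank = round(100 × 0.0281) = 3; θ*₍3₎ = 12.41.
Upper: z₀ + z₂ = 1.392; 1 − a(z₀+z₂) = 0.8942; argument = 1.3037 → 1.30; α₂ = 0.9032; rank = 90; θ*₍90₎ = 22.20.

(12.41, 22.20)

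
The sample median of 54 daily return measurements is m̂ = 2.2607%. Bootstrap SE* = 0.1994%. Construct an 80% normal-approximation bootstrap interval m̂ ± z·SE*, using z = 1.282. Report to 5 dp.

(2.00507, 2.51633)

Margin = 1.282 × 0.1994 = 0.255631
Interval: 2.2607 ± 0.255631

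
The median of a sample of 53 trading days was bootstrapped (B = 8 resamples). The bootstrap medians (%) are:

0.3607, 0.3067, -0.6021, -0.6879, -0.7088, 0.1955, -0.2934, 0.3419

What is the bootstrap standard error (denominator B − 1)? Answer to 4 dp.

SE* = 0.4863

Bootstrap SE is the standard deviation of the 8 replicate medians.
Mean of replicates: (0.3607 + 0.3067 + (-0.6021) + (-0.6879) + (-0.7088) + 0.1955 + (-0.2934) + 0.3419) / 8 = -1.08740 / 8 = -0.13592
Sum of squared deviations: (+0.49662)² + (+0.44262)² + (−0.46618)² + (−0.55197)² + (−0.57288)² + (+0.33142)² + (−0.15748)² + (+0.47782)² = 1.65569
Variance = 1.65569 / 7 = 0.23653
SE* = √0.23653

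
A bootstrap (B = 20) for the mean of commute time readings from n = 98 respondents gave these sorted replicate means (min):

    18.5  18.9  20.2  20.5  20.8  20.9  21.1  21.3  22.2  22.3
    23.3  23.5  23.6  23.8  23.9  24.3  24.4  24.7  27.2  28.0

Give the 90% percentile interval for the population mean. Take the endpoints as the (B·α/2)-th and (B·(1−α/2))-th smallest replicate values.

(18.5, 27.2)

α = 0.10; lower rank = 20 × 0.050 = 1; upper rank = 20 × 0.950 = 19.
The 1st smallest replicate is 18.5; the 19th is 27.2.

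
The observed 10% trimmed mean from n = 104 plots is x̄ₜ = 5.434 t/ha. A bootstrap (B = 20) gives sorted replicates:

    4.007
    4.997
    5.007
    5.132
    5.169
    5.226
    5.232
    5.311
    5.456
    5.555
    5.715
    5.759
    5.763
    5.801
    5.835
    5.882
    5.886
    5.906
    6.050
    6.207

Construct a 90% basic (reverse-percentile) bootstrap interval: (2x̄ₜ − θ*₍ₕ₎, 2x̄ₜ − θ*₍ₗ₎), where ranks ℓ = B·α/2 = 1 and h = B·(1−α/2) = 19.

(4.818, 6.861)

Percentile endpoints at ranks 1 and 19: θ*₍1₎ = 4.007, θ*₍19₎ = 6.050.
Basic interval reflects these around x̄ₜ:
  lower = 2 × 5.434 − 6.050 = 4.818
  upper = 2 × 5.434 − 4.007 = 6.861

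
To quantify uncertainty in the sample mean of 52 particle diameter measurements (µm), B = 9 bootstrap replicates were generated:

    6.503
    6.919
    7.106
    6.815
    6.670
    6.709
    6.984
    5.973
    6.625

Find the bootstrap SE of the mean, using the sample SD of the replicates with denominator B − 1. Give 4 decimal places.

Bootstrap SE is the standard deviation of the 9 replicate means.
Mean of replicates: (6.503 + 6.919 + 7.106 + 6.815 + 6.670 + 6.709 + 6.984 + 5.973 + 6.625) / 9 = 60.30400 / 9 = 6.70044
Sum of squared deviations: (−0.19744)² + (+0.21856)² + (+0.40556)² + (+0.11456)² + (−0.03044)² + (+0.00856)² + (+0.28356)² + (−0.72744)² + (−0.07544)² = 0.88062
Variance = 0.88062 / 8 = 0.11008
SE* = √0.11008

SE* = 0.3318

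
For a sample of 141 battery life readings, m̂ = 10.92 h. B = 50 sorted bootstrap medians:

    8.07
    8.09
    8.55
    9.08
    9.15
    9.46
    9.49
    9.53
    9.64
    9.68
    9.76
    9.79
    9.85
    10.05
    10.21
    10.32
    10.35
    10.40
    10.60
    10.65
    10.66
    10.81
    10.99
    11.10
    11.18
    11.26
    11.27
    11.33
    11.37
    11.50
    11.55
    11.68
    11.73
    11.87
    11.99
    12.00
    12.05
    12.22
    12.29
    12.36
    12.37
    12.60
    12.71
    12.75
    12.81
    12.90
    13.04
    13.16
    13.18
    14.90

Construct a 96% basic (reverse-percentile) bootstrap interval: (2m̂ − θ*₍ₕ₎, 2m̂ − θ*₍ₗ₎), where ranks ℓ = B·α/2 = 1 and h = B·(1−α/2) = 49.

(8.66, 13.77)

Percentile endpoints at ranks 1 and 49: θ*₍1₎ = 8.07, θ*₍49₎ = 13.18.
Basic interval reflects these around m̂:
  lower = 2 × 10.92 − 13.18 = 8.66
  upper = 2 × 10.92 − 8.07 = 13.77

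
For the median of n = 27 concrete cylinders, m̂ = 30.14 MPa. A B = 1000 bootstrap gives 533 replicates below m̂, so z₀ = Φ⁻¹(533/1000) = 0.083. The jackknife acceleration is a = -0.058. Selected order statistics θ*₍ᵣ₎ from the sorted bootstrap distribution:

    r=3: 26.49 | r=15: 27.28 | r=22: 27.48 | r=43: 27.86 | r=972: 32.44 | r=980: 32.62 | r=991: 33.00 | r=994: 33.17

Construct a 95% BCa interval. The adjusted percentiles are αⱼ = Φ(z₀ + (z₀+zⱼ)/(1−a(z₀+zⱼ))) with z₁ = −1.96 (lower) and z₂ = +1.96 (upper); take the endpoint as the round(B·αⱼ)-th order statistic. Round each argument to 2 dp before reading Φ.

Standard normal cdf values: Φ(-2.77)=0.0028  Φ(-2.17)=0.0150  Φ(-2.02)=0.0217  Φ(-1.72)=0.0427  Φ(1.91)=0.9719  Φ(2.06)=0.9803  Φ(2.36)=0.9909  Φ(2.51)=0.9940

Lower: z₀ + z₁ = 0.083 + (-1.960) = -1.877; 1 − a(z₀+z₁) = 1 − (-0.058)(-1.877) = 0.8911; argument = 0.083 + (-1.877)/0.8911 = -2.0233 → -2.02.
α₁ = Φ(-2.02) = 0.0217; rank = round(1000 × 0.0217) = 22; θ*₍22₎ = 27.48.
Upper: z₀ + z₂ = 2.043; 1 − a(z₀+z₂) = 1.1185; argument = 1.9096 → 1.91; α₂ = 0.9719; rank = 972; θ*₍972₎ = 32.44.

(27.48, 32.44)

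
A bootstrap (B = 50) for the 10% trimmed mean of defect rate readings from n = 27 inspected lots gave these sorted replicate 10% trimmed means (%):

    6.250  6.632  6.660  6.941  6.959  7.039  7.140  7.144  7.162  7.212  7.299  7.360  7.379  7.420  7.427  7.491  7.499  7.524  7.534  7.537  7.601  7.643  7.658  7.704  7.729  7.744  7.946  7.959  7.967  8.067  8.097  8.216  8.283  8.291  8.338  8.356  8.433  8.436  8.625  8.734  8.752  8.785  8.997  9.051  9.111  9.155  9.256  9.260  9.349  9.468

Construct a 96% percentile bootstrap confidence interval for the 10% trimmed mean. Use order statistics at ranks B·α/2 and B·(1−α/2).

α = 0.04; lower rank = 50 × 0.020 = 1; upper rank = 50 × 0.980 = 49.
The 1st smallest replicate is 6.250; the 49th is 9.349.

(6.250, 9.349)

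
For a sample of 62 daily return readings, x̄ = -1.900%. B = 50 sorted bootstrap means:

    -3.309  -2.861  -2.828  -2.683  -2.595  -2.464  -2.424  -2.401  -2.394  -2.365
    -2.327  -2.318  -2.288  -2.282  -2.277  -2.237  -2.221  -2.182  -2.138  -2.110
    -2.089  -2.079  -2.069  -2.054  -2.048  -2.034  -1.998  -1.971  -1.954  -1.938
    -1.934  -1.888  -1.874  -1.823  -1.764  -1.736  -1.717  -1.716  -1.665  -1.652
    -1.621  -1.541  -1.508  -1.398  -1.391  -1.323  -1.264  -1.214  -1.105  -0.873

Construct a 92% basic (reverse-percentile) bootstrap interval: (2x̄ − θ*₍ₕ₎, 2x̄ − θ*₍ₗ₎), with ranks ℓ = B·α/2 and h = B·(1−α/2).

Percentile endpoints at ranks 2 and 48: θ*₍2₎ = -2.861, θ*₍48₎ = -1.214.
Basic interval reflects these around x̄:
  lower = 2 × -1.900 − -1.214 = -2.586
  upper = 2 × -1.900 − -2.861 = -0.939

(-2.586, -0.939)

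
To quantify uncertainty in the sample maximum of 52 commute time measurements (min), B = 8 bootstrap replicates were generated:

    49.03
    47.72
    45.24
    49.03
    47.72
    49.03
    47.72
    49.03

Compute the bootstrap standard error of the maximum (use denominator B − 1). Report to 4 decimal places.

Bootstrap SE is the standard deviation of the 8 replicate maximums.
Mean of replicates: (49.03 + 47.72 + 45.24 + 49.03 + 47.72 + 49.03 + 47.72 + 49.03) / 8 = 384.52000 / 8 = 48.06500
Sum of squared deviations: (+0.96500)² + (−0.34500)² + (−2.82500)² + (+0.96500)² + (−0.34500)² + (+0.96500)² + (−0.34500)² + (+0.96500)² = 12.06260
Variance = 12.06260 / 7 = 1.72323
SE* = √1.72323

SE* = 1.3127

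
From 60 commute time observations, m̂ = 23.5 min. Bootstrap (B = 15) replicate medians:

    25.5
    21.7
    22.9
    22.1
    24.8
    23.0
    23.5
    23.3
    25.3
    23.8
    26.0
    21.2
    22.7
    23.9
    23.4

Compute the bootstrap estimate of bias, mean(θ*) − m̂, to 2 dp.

mean(θ*) = (25.5 + 21.7 + 22.9 + 22.1 + 24.8 + 23.0 + 23.5 + 23.3 + 25.3 + 23.8 + 26.0 + 21.2 + 22.7 + 23.9 + 23.4) / 15 = 23.540
bias = 23.540 − 23.5

bias = +0.04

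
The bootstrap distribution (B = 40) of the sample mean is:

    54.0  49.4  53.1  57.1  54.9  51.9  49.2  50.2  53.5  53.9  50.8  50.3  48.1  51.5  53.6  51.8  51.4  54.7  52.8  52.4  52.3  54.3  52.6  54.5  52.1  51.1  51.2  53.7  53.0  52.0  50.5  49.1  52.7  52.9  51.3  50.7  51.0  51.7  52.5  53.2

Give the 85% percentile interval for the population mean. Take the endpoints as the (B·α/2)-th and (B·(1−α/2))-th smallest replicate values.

(49.2, 54.5)

Sorted replicates: 48.1, 49.1, 49.2, 49.4, 50.2, 50.3, 50.5, 50.7, 50.8, 51.0, 51.1, 51.2, 51.3, 51.4, 51.5, 51.7, 51.8, 51.9, 52.0, 52.1, 52.3, 52.4, 52.5, 52.6, 52.7, 52.8, 52.9, 53.0, 53.1, 53.2, 53.5, 53.6, 53.7, 53.9, 54.0, 54.3, 54.5, 54.7, 54.9, 57.1
α = 0.15; lower rank = 40 × 0.075 = 3; upper rank = 40 × 0.925 = 37.
The 3rd smallest replicate is 49.2; the 37th is 54.5.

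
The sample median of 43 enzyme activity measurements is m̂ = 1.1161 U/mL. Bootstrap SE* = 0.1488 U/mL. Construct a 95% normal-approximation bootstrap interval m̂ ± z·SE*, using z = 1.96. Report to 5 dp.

Margin = 1.96 × 0.1488 = 0.291648
Interval: 1.1161 ± 0.291648

(0.82445, 1.40775)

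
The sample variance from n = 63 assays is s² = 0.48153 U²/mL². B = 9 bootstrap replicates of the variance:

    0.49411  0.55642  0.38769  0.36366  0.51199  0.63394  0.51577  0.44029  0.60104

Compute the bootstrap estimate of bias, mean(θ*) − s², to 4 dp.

mean(θ*) = (0.49411 + 0.55642 + 0.38769 + 0.36366 + 0.51199 + 0.63394 + 0.51577 + 0.44029 + 0.60104) / 9 = 0.50055
bias = 0.50055 − 0.48153

bias = +0.0190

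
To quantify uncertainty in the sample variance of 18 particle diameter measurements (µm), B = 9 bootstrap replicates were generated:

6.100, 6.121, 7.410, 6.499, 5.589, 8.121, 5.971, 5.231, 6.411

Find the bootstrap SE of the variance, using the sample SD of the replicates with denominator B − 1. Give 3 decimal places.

Bootstrap SE is the standard deviation of the 9 replicate variances.
Mean of replicates: (6.100 + 6.121 + 7.410 + 6.499 + 5.589 + 8.121 + 5.971 + 5.231 + 6.411) / 9 = 57.4530 / 9 = 6.3837
Sum of squared deviations: (−0.2837)² + (−0.2627)² + (+1.0263)² + (+0.1153)² + (−0.7947)² + (+1.7373)² + (−0.4127)² + (−1.1527)² + (+0.0273)² = 6.3656
Variance = 6.3656 / 8 = 0.7957
SE* = √0.7957

SE* = 0.892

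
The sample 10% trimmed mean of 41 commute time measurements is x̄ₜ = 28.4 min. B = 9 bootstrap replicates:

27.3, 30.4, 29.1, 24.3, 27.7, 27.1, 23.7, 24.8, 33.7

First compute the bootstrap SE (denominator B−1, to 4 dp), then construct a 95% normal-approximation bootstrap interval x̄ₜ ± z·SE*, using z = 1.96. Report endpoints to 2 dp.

(22.14, 34.66)

Mean of replicates = 27.5667; sum of squared deviations = 81.5800; SE* = √(81.5800/8) = 3.1934
Margin = 1.96 × 3.1934 = 6.259
Interval: 28.4 ± 6.259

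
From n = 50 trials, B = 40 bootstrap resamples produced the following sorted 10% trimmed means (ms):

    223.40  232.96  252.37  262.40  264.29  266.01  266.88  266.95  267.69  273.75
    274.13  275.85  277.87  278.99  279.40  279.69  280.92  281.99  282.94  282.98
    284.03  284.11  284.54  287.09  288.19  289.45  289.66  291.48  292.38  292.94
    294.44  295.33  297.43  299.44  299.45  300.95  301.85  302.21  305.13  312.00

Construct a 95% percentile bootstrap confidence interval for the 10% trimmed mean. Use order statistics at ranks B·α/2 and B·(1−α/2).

(223.40, 305.13)

α = 0.05; lower rank = 40 × 0.025 = 1; upper rank = 40 × 0.975 = 39.
The 1st smallest replicate is 223.40; the 39th is 305.13.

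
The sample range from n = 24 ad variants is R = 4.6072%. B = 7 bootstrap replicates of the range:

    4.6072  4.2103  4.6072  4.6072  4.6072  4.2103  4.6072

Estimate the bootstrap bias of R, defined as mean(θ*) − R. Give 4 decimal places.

mean(θ*) = (4.6072 + 4.2103 + 4.6072 + 4.6072 + 4.6072 + 4.2103 + 4.6072) / 7 = 4.49380
bias = 4.49380 − 4.6072

bias = −0.1134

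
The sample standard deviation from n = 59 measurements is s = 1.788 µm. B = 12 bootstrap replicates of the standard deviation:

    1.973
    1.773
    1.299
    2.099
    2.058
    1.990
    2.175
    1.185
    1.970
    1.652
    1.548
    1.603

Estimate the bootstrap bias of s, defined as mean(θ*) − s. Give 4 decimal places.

bias = −0.0109

mean(θ*) = (1.973 + 1.773 + 1.299 + 2.099 + 2.058 + 1.990 + 2.175 + 1.185 + 1.970 + 1.652 + 1.548 + 1.603) / 12 = 1.77708
bias = 1.77708 − 1.788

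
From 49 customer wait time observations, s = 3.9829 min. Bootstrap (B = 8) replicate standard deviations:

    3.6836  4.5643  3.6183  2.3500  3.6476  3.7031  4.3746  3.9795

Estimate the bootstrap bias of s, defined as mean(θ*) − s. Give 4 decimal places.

bias = −0.2428

mean(θ*) = (3.6836 + 4.5643 + 3.6183 + 2.3500 + 3.6476 + 3.7031 + 4.3746 + 3.9795) / 8 = 3.74012
bias = 3.74012 − 3.9829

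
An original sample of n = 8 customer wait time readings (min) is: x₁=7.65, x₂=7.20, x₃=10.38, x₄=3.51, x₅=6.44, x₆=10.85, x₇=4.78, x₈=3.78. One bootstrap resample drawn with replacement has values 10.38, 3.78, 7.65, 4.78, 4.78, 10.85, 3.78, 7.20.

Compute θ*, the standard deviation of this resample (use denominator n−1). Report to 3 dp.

θ* = 2.837

Mean = 6.6500; sum of squared deviations = 56.3230
s² = 56.3230 / 7 = 8.0461
s = √8.0461 = 2.837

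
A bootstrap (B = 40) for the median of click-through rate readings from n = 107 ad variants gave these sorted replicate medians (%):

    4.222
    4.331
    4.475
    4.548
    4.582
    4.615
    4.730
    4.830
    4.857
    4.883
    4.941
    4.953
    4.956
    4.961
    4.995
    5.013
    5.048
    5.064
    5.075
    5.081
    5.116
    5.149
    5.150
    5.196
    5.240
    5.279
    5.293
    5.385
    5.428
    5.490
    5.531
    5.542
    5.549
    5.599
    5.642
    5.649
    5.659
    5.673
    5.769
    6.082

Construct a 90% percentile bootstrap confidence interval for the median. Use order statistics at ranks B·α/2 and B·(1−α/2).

(4.331, 5.673)

α = 0.10; lower rank = 40 × 0.050 = 2; upper rank = 40 × 0.950 = 38.
The 2nd smallest replicate is 4.331; the 38th is 5.673.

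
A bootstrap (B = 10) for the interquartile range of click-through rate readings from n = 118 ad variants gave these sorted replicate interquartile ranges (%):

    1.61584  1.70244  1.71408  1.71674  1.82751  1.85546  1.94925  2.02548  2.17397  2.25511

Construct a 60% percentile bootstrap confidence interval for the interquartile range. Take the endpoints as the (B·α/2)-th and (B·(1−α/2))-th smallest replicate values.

(1.70244, 2.02548)

α = 0.40; lower rank = 10 × 0.200 = 2; upper rank = 10 × 0.800 = 8.
The 2nd smallest replicate is 1.70244; the 8th is 2.02548.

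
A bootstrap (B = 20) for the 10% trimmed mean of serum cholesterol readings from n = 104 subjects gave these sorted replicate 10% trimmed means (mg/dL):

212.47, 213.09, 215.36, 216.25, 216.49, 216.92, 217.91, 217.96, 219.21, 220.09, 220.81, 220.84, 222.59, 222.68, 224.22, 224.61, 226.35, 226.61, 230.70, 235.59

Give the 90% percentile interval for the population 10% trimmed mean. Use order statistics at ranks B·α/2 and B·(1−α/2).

(212.47, 230.70)

α = 0.10; lower rank = 20 × 0.050 = 1; upper rank = 20 × 0.950 = 19.
The 1st smallest replicate is 212.47; the 19th is 230.70.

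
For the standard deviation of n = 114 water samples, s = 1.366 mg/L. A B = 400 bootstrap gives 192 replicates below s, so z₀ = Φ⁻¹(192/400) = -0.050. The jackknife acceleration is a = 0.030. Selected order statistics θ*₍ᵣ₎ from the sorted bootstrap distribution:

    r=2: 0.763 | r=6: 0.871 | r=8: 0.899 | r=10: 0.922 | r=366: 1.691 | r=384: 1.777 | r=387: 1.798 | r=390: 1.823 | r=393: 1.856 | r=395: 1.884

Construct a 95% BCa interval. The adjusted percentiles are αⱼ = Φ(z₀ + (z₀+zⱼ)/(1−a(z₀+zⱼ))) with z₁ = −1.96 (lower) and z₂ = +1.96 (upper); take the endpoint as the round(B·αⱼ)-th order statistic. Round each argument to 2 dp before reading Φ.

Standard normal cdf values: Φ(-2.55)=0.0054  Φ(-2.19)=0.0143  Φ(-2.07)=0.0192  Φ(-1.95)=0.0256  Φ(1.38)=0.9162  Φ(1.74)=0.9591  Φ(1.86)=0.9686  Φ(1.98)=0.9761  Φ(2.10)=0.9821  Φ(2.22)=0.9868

Lower: z₀ + z₁ = -0.050 + (-1.960) = -2.010; 1 − a(z₀+z₁) = 1 − (0.030)(-2.010) = 1.0603; argument = -0.050 + (-2.010)/1.0603 = -1.9457 → -1.95.
α₁ = Φ(-1.95) = 0.0256; rank = round(400 × 0.0256) = 10; θ*₍10₎ = 0.922.
Upper: z₀ + z₂ = 1.910; 1 − a(z₀+z₂) = 0.9427; argument = 1.9761 → 1.98; α₂ = 0.9761; rank = 390; θ*₍390₎ = 1.823.

(0.922, 1.823)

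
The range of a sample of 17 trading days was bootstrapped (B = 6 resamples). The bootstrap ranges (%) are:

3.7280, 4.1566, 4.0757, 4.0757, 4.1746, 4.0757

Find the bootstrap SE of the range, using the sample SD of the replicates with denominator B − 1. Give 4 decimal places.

SE* = 0.1628

Bootstrap SE is the standard deviation of the 6 replicate ranges.
Mean of replicates: (3.7280 + 4.1566 + 4.0757 + 4.0757 + 4.1746 + 4.0757) / 6 = 24.28630 / 6 = 4.04772
Sum of squared deviations: (−0.31972)² + (+0.10888)² + (+0.02798)² + (+0.02798)² + (+0.12688)² + (+0.02798)² = 0.13252
Variance = 0.13252 / 5 = 0.02650
SE* = √0.02650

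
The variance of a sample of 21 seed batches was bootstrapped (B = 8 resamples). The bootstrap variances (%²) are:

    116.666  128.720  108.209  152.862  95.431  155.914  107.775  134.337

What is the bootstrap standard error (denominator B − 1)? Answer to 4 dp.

Bootstrap SE is the standard deviation of the 8 replicate variances.
Mean of replicates: (116.666 + 128.720 + 108.209 + 152.862 + 95.431 + 155.914 + 107.775 + 134.337) / 8 = 999.91400 / 8 = 124.98925
Sum of squared deviations: (−8.32325)² + (+3.73075)² + (−16.78025)² + (+27.87275)² + (−29.55825)² + (+30.92475)² + (−17.21425)² + (+9.34775)² = 3355.40311
Variance = 3355.40311 / 7 = 479.34330
SE* = √479.34330

SE* = 21.8939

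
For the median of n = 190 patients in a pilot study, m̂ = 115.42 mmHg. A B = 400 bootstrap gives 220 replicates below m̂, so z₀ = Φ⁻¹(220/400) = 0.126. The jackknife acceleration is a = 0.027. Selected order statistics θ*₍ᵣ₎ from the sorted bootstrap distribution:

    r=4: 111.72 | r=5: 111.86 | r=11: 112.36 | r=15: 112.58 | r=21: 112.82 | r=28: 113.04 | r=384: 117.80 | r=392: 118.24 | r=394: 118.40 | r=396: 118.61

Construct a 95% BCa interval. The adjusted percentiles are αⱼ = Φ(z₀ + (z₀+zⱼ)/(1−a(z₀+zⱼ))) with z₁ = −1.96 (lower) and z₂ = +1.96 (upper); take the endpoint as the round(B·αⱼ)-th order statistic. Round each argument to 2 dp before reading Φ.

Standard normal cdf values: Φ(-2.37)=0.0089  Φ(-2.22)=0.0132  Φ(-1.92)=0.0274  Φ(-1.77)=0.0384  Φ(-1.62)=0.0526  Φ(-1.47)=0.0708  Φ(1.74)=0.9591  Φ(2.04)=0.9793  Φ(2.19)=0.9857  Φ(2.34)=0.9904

(112.82, 118.61)

Lower: z₀ + z₁ = 0.126 + (-1.960) = -1.834; 1 − a(z₀+z₁) = 1 − (0.027)(-1.834) = 1.0495; argument = 0.126 + (-1.834)/1.0495 = -1.6215 → -1.62.
α₁ = Φ(-1.62) = 0.0526; rank = round(400 × 0.0526) = 21; θ*₍21₎ = 112.82.
Upper: z₀ + z₂ = 2.086; 1 − a(z₀+z₂) = 0.9437; argument = 2.3365 → 2.34; α₂ = 0.9904; rank = 396; θ*₍396₎ = 118.61.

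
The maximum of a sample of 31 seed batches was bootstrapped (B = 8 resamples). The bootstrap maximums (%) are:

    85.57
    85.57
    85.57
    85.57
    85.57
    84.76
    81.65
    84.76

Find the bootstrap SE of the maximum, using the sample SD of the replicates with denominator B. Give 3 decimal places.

Bootstrap SE is the standard deviation of the 8 replicate maximums.
Mean of replicates: (85.57 + 85.57 + 85.57 + 85.57 + 85.57 + 84.76 + 81.65 + 84.76) / 8 = 679.0200 / 8 = 84.8775
Sum of squared deviations: (+0.6925)² + (+0.6925)² + (+0.6925)² + (+0.6925)² + (+0.6925)² + (−0.1175)² + (−3.2275)² + (−0.1175)² = 12.8421
Variance = 12.8421 / 8 = 1.6053
SE* = √1.6053

SE* = 1.267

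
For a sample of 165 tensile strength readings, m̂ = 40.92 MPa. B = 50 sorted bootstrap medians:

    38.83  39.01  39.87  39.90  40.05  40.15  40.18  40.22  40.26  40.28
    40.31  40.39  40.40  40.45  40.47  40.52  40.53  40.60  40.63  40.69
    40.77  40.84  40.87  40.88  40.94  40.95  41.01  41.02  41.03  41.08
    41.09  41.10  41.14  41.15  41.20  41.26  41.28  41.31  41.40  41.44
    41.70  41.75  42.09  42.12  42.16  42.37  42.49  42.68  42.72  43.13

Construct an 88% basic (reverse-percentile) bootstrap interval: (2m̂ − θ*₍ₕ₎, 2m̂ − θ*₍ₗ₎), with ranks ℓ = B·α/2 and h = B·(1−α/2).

(39.35, 41.97)

Percentile endpoints at ranks 3 and 47: θ*₍3₎ = 39.87, θ*₍47₎ = 42.49.
Basic interval reflects these around m̂:
  lower = 2 × 40.92 − 42.49 = 39.35
  upper = 2 × 40.92 − 39.87 = 41.97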